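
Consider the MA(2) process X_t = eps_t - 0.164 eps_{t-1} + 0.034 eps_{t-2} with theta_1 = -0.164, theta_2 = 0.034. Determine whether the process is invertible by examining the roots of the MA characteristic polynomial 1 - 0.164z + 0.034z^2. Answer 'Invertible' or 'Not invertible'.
\text{Invertible}

The MA(q) characteristic polynomial is P(z) = 1 - 0.164z + 0.034z^2.
Invertibility requires all roots to lie outside the unit circle, i.e. |z| > 1 for every root.
Set 1 + (-0.164) z + (0.034) z^2 = 0, i.e. a z^2 + b z + c = 0 with a = 0.034, b = -0.164, c = 1.
Discriminant D = b^2 - 4ac = (-0.164)^2 - 4*(0.034)*1 = 0.026896 - (0.136) = -0.109104.
D < 0, so the roots are the complex-conjugate pair z = (-b +/- i sqrt(-D)) / (2a) = 2.4118 +/- 4.8575i.
For a conjugate pair |z|^2 = z * conj(z) = (product of roots) = c/a = 1/(0.034) = 29.411765, so |z| = sqrt(29.411765) = 5.4233 for both roots.
Moduli of all roots: 5.4233, 5.4233.
All moduli strictly greater than 1? Yes.
Verdict: Invertible.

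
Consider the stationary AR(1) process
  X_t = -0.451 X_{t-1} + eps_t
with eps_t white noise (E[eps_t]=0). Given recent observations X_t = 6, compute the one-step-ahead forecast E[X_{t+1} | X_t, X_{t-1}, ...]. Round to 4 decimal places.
E[X_{t+1} \mid \mathcal F_t] = -2.7060

For an AR(p) model X_t = c + sum_i phi_i X_{t-i} + eps_t, the
one-step-ahead conditional mean is
  E[X_{t+1} | X_t, ...] = c + sum_i phi_i X_{t+1-i}.
Substitute known values:
  E[X_{t+1} | ...] = (-0.451) * (6)
                   = -2.7060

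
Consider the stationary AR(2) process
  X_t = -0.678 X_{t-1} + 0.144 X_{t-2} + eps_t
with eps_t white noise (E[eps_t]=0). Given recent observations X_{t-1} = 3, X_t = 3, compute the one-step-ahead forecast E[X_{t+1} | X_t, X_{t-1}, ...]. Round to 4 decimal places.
E[X_{t+1} \mid \mathcal F_t] = -1.6020

For an AR(p) model X_t = c + sum_i phi_i X_{t-i} + eps_t, the
one-step-ahead conditional mean is
  E[X_{t+1} | X_t, ...] = c + sum_i phi_i X_{t+1-i}.
Substitute known values:
  E[X_{t+1} | ...] = (-0.678) * (3) + (0.144) * (3)
                   = -1.6020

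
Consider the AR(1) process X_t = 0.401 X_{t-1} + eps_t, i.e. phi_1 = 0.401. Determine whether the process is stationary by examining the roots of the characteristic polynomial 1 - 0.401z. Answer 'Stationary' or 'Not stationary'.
\text{Stationary}

The AR(p) characteristic polynomial is P(z) = 1 - 0.401z.
Stationarity requires all roots to lie outside the unit circle, i.e. |z| > 1 for every root.
This is linear in z: 1 + (-0.401) z = 0  =>  z = -1/(-0.401) = 2.493766,  |z| = 2.493766.
Moduli of all roots: 2.4938.
All moduli strictly greater than 1? Yes.
Verdict: Stationary.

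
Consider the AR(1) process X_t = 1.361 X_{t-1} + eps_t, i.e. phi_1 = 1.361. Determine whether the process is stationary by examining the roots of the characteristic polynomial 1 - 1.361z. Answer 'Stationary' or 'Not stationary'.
\text{Not stationary}

The AR(p) characteristic polynomial is P(z) = 1 - 1.361z.
Stationarity requires all roots to lie outside the unit circle, i.e. |z| > 1 for every root.
This is linear in z: 1 + (-1.361) z = 0  =>  z = -1/(-1.361) = 0.734754,  |z| = 0.734754.
Moduli of all roots: 0.7348.
All moduli strictly greater than 1? No.
Verdict: Not stationary.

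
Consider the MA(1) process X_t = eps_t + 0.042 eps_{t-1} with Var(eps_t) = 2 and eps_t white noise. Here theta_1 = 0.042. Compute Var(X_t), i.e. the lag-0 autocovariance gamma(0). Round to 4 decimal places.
\gamma(0) = 2.0035

For an MA(q) process X_t = eps_t + sum_i theta_i eps_{t-i} with
Var(eps_t) = sigma^2, the variance is
  gamma(0) = sigma^2 * (1 + sum_i theta_i^2).
  sum_i theta_i^2 = (0.042)^2 = 0.001764.
  gamma(0) = 2 * (1 + 0.001764) = 2 * 1.001764 = 2.003528, which rounds to 2.0035.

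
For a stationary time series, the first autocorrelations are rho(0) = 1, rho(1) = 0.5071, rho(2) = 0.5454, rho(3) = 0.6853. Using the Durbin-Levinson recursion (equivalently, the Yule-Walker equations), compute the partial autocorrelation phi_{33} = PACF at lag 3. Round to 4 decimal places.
\phi_{33} = 0.5060

The PACF at lag k is phi_{kk}, the last component of the solution
to the Yule-Walker system G_k phi = r_k where
  (G_k)_{ij} = rho(|i - j|), (r_k)_i = rho(i), i,j = 1..k.
Equivalently, Durbin-Levinson gives phi_{kk} iteratively:
  phi_{11} = rho(1)
  phi_{kk} = [rho(k) - sum_{j=1..k-1} phi_{k-1,j} rho(k-j)]
            / [1 - sum_{j=1..k-1} phi_{k-1,j} rho(j)],
  phi_{k,j} = phi_{k-1,j} - phi_{kk} phi_{k-1,k-j},  j = 1..k-1.
Step k = 1:
  phi_11 = rho(1) = 0.5071.
Step k = 2:
  phi_22 = [rho(2) - phi_11 rho(1)] / [1 - phi_11 rho(1)] = [0.5454 - (0.5071)(0.5071)] / [1 - (0.5071)(0.5071)]
         = 0.28824959 / 0.74284959 = 0.388032.
  Update: phi_21 = phi_11 - phi_22 phi_11 = 0.5071 - (0.388032)(0.5071) = 0.310329.
Step k = 3:
  phi_33 = [rho(3) - phi_21 rho(2) - phi_22 rho(1)] / [1 - phi_21 rho(1) - phi_22 rho(2)]
    numerator   = 0.6853 - (0.310329)(0.5454) - (0.388032)(0.5071) = 0.3192755
    denominator = 1 - (0.310329)(0.5071) - (0.388032)(0.5454) = 0.63099946
  phi_33 = 0.3192755 / 0.63099946 = 0.506.
Therefore phi_{33} = 0.5060.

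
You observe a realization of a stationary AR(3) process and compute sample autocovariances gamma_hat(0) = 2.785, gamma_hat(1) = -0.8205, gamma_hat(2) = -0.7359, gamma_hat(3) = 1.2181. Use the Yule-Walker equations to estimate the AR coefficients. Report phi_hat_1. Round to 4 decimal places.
\hat\phi_{1} = -0.3010

The Yule-Walker equations for an AR(p) process read, in matrix form,
  Gamma_p phi = r_p,   with   (Gamma_p)_{ij} = gamma(|i - j|),
                       (r_p)_i = gamma(i),   i,j = 1..p.
Substitute the sample gammas (Toeplitz matrix and right-hand side of size 3):
  Gamma_p = [[2.785, -0.8205, -0.7359], [-0.8205, 2.785, -0.8205], [-0.7359, -0.8205, 2.785]]
  r_p     = [-0.8205, -0.7359, 1.2181]
Written out (R1..R3):
  (R1) 2.785 phi_1 - 0.8205 phi_2 - 0.7359 phi_3 = -0.8205
  (R2) -0.8205 phi_1 + 2.785 phi_2 - 0.8205 phi_3 = -0.7359
  (R3) -0.7359 phi_1 - 0.8205 phi_2 + 2.785 phi_3 = 1.2181
Gaussian elimination:
  R2 <- R2 - (-0.8205/2.785) R1 = R2 - (-0.294614) R1:  2.543269 phi_2 - 1.037306 phi_3 = -0.977631
  R3 <- R3 - (-0.7359/2.785) R1 = R3 - (-0.264237) R1:  -1.037306 phi_2 + 2.590548 phi_3 = 1.001294
  R3 <- R3 - (-1.037306/2.543269) R2 = R3 - (-0.407863) R2:  2.167469 phi_3 = 0.602554
Back-substitution:
  phi_hat_3 = 0.602554 / 2.167469 = 0.277999
  phi_hat_2 = (-0.977631 - (-1.037306)(0.277999)) / 2.543269 = -0.271014
  phi_hat_1 = (-0.8205 - (-0.8205)(-0.271014) - (-0.7359)(0.277999)) / 2.785 = -0.301001
So phi_hat = [-0.3010, -0.2710, 0.2780].
Therefore phi_hat_1 = -0.3010.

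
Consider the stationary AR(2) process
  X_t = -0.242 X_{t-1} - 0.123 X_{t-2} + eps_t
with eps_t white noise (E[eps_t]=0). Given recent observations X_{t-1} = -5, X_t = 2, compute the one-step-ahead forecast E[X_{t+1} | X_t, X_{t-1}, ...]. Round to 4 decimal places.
E[X_{t+1} \mid \mathcal F_t] = 0.1310

For an AR(p) model X_t = c + sum_i phi_i X_{t-i} + eps_t, the
one-step-ahead conditional mean is
  E[X_{t+1} | X_t, ...] = c + sum_i phi_i X_{t+1-i}.
Substitute known values:
  E[X_{t+1} | ...] = (-0.242) * (2) + (-0.123) * (-5)
                   = 0.1310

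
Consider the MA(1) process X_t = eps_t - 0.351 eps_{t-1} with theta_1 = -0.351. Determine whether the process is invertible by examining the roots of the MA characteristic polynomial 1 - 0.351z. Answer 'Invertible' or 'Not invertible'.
\text{Invertible}

The MA(q) characteristic polynomial is P(z) = 1 - 0.351z.
Invertibility requires all roots to lie outside the unit circle, i.e. |z| > 1 for every root.
This is linear in z: 1 + (-0.351) z = 0  =>  z = -1/(-0.351) = 2.849003,  |z| = 2.849003.
Moduli of all roots: 2.8490.
All moduli strictly greater than 1? Yes.
Verdict: Invertible.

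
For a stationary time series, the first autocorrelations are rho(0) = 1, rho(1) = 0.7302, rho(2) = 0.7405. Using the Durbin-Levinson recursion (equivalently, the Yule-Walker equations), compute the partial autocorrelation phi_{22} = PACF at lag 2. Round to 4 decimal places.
\phi_{22} = 0.4441

The PACF at lag k is phi_{kk}, the last component of the solution
to the Yule-Walker system G_k phi = r_k where
  (G_k)_{ij} = rho(|i - j|), (r_k)_i = rho(i), i,j = 1..k.
Equivalently, Durbin-Levinson gives phi_{kk} iteratively:
  phi_{11} = rho(1)
  phi_{kk} = [rho(k) - sum_{j=1..k-1} phi_{k-1,j} rho(k-j)]
            / [1 - sum_{j=1..k-1} phi_{k-1,j} rho(j)],
  phi_{k,j} = phi_{k-1,j} - phi_{kk} phi_{k-1,k-j},  j = 1..k-1.
Step k = 1:
  phi_11 = rho(1) = 0.7302.
Step k = 2:
  phi_22 = [rho(2) - phi_11 rho(1)] / [1 - phi_11 rho(1)] = [0.7405 - (0.7302)(0.7302)] / [1 - (0.7302)(0.7302)]
         = 0.20730796 / 0.46680796 = 0.4441.
Therefore phi_{22} = 0.4441.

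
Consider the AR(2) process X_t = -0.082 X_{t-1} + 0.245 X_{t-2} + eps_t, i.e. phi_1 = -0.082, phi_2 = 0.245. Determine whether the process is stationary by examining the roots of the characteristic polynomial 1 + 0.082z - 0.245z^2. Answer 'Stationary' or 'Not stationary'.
\text{Stationary}

The AR(p) characteristic polynomial is P(z) = 1 + 0.082z - 0.245z^2.
Stationarity requires all roots to lie outside the unit circle, i.e. |z| > 1 for every root.
Set 1 + (0.082) z + (-0.245) z^2 = 0, i.e. a z^2 + b z + c = 0 with a = -0.245, b = 0.082, c = 1.
Discriminant D = b^2 - 4ac = (0.082)^2 - 4*(-0.245)*1 = 0.006724 - (-0.98) = 0.986724.
D >= 0, so the roots are real: z = (-b +/- sqrt(D)) / (2a) = (-0.082 +/- 0.99334) / (-0.49).
  z_1 = (-0.082 + 0.99334) / (-0.49) = -1.8599,   |z_1| = 1.8599.
  z_2 = (-0.082 - 0.99334) / (-0.49) = 2.1946,   |z_2| = 2.1946.
Moduli of all roots: 1.8599, 2.1946.
All moduli strictly greater than 1? Yes.
Verdict: Stationary.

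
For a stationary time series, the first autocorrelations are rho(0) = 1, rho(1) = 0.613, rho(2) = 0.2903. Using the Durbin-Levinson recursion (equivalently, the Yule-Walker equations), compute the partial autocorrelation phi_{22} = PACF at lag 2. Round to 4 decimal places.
\phi_{22} = -0.1369

The PACF at lag k is phi_{kk}, the last component of the solution
to the Yule-Walker system G_k phi = r_k where
  (G_k)_{ij} = rho(|i - j|), (r_k)_i = rho(i), i,j = 1..k.
Equivalently, Durbin-Levinson gives phi_{kk} iteratively:
  phi_{11} = rho(1)
  phi_{kk} = [rho(k) - sum_{j=1..k-1} phi_{k-1,j} rho(k-j)]
            / [1 - sum_{j=1..k-1} phi_{k-1,j} rho(j)],
  phi_{k,j} = phi_{k-1,j} - phi_{kk} phi_{k-1,k-j},  j = 1..k-1.
Step k = 1:
  phi_11 = rho(1) = 0.613.
Step k = 2:
  phi_22 = [rho(2) - phi_11 rho(1)] / [1 - phi_11 rho(1)] = [0.2903 - (0.613)(0.613)] / [1 - (0.613)(0.613)]
         = -0.085469 / 0.624231 = -0.1369.
Therefore phi_{22} = -0.1369.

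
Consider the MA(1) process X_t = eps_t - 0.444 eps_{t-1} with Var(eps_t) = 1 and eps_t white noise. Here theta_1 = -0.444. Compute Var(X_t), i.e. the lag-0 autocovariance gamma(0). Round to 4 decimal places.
\gamma(0) = 1.1971

For an MA(q) process X_t = eps_t + sum_i theta_i eps_{t-i} with
Var(eps_t) = sigma^2, the variance is
  gamma(0) = sigma^2 * (1 + sum_i theta_i^2).
  sum_i theta_i^2 = (-0.444)^2 = 0.197136.
  gamma(0) = 1 * (1 + 0.197136) = 1 * 1.197136 = 1.197136, which rounds to 1.1971.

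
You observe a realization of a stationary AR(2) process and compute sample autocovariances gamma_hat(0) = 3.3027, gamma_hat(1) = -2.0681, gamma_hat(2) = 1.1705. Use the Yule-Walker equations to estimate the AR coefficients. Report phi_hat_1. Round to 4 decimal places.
\hat\phi_{1} = -0.6650

The Yule-Walker equations for an AR(p) process read, in matrix form,
  Gamma_p phi = r_p,   with   (Gamma_p)_{ij} = gamma(|i - j|),
                       (r_p)_i = gamma(i),   i,j = 1..p.
Substitute the sample gammas (Toeplitz matrix and right-hand side of size 2):
  Gamma_p = [[3.3027, -2.0681], [-2.0681, 3.3027]]
  r_p     = [-2.0681, 1.1705]
Written out:
  3.3027 phi_1 - 2.0681 phi_2 = -2.0681
  -2.0681 phi_1 + 3.3027 phi_2 = 1.1705
Solve by Cramer's rule:
  det = gamma(0)^2 - gamma(1)^2 = (3.3027)^2 - (-2.0681)^2 = 10.90782729 - 4.27703761 = 6.63078968
  phi_hat_1 = [gamma(1) gamma(0) - gamma(1) gamma(2)] / det = [(-2.0681)(3.3027) - (-2.0681)(1.1705)] / 6.63078968 = -4.40960282 / 6.63078968 = -0.665
  phi_hat_2 = [gamma(0) gamma(2) - gamma(1)^2] / det = [(3.3027)(1.1705) - (-2.0681)^2] / 6.63078968 = -0.41122726 / 6.63078968 = -0.062
So phi_hat = [-0.6650, -0.0620].
Therefore phi_hat_1 = -0.6650.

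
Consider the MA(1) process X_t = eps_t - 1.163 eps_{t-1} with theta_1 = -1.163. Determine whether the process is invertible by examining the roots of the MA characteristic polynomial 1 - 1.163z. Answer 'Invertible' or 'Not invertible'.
\text{Not invertible}

The MA(q) characteristic polynomial is P(z) = 1 - 1.163z.
Invertibility requires all roots to lie outside the unit circle, i.e. |z| > 1 for every root.
This is linear in z: 1 + (-1.163) z = 0  =>  z = -1/(-1.163) = 0.859845,  |z| = 0.859845.
Moduli of all roots: 0.8598.
All moduli strictly greater than 1? No.
Verdict: Not invertible.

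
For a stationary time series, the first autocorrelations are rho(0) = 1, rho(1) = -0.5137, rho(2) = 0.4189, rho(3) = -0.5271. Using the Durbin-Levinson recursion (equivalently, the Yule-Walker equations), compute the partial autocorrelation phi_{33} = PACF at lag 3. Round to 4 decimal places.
\phi_{33} = -0.3540

The PACF at lag k is phi_{kk}, the last component of the solution
to the Yule-Walker system G_k phi = r_k where
  (G_k)_{ij} = rho(|i - j|), (r_k)_i = rho(i), i,j = 1..k.
Equivalently, Durbin-Levinson gives phi_{kk} iteratively:
  phi_{11} = rho(1)
  phi_{kk} = [rho(k) - sum_{j=1..k-1} phi_{k-1,j} rho(k-j)]
            / [1 - sum_{j=1..k-1} phi_{k-1,j} rho(j)],
  phi_{k,j} = phi_{k-1,j} - phi_{kk} phi_{k-1,k-j},  j = 1..k-1.
Step k = 1:
  phi_11 = rho(1) = -0.5137.
Step k = 2:
  phi_22 = [rho(2) - phi_11 rho(1)] / [1 - phi_11 rho(1)] = [0.4189 - (-0.5137)(-0.5137)] / [1 - (-0.5137)(-0.5137)]
         = 0.15501231 / 0.73611231 = 0.210582.
  Update: phi_21 = phi_11 - phi_22 phi_11 = -0.5137 - (0.210582)(-0.5137) = -0.405524.
Step k = 3:
  phi_33 = [rho(3) - phi_21 rho(2) - phi_22 rho(1)] / [1 - phi_21 rho(1) - phi_22 rho(2)]
    numerator   = -0.5271 - (-0.405524)(0.4189) - (0.210582)(-0.5137) = -0.24904989
    denominator = 1 - (-0.405524)(-0.5137) - (0.210582)(0.4189) = 0.70346944
  phi_33 = -0.24904989 / 0.70346944 = -0.354.
Therefore phi_{33} = -0.3540.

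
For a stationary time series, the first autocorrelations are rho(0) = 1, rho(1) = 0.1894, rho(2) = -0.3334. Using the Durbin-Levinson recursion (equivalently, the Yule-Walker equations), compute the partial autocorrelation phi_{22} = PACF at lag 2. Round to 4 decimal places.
\phi_{22} = -0.3830

The PACF at lag k is phi_{kk}, the last component of the solution
to the Yule-Walker system G_k phi = r_k where
  (G_k)_{ij} = rho(|i - j|), (r_k)_i = rho(i), i,j = 1..k.
Equivalently, Durbin-Levinson gives phi_{kk} iteratively:
  phi_{11} = rho(1)
  phi_{kk} = [rho(k) - sum_{j=1..k-1} phi_{k-1,j} rho(k-j)]
            / [1 - sum_{j=1..k-1} phi_{k-1,j} rho(j)],
  phi_{k,j} = phi_{k-1,j} - phi_{kk} phi_{k-1,k-j},  j = 1..k-1.
Step k = 1:
  phi_11 = rho(1) = 0.1894.
Step k = 2:
  phi_22 = [rho(2) - phi_11 rho(1)] / [1 - phi_11 rho(1)] = [-0.3334 - (0.1894)(0.1894)] / [1 - (0.1894)(0.1894)]
         = -0.36927236 / 0.96412764 = -0.383.
Therefore phi_{22} = -0.3830.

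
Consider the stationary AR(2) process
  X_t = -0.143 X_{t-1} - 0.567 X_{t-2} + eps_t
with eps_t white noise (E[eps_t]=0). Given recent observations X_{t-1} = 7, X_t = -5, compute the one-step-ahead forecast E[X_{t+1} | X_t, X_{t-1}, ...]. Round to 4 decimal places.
E[X_{t+1} \mid \mathcal F_t] = -3.2540

For an AR(p) model X_t = c + sum_i phi_i X_{t-i} + eps_t, the
one-step-ahead conditional mean is
  E[X_{t+1} | X_t, ...] = c + sum_i phi_i X_{t+1-i}.
Substitute known values:
  E[X_{t+1} | ...] = (-0.143) * (-5) + (-0.567) * (7)
                   = -3.2540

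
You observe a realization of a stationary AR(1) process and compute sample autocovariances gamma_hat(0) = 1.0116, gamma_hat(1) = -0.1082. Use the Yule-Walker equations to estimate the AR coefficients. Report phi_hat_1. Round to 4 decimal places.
\hat\phi_{1} = -0.1070

The Yule-Walker equations for an AR(p) process read, in matrix form,
  Gamma_p phi = r_p,   with   (Gamma_p)_{ij} = gamma(|i - j|),
                       (r_p)_i = gamma(i),   i,j = 1..p.
Substitute the sample gammas (Toeplitz matrix and right-hand side of size 1):
  Gamma_p = [[1.0116]]
  r_p     = [-0.1082]
With p = 1 this is the single equation gamma(0) phi_1 = gamma(1):
  phi_hat_1 = gamma(1) / gamma(0) = -0.1082 / 1.0116 = -0.1070.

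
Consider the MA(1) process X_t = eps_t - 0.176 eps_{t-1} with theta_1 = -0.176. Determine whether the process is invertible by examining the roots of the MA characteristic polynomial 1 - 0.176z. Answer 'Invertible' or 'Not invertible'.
\text{Invertible}

The MA(q) characteristic polynomial is P(z) = 1 - 0.176z.
Invertibility requires all roots to lie outside the unit circle, i.e. |z| > 1 for every root.
This is linear in z: 1 + (-0.176) z = 0  =>  z = -1/(-0.176) = 5.681818,  |z| = 5.681818.
Moduli of all roots: 5.6818.
All moduli strictly greater than 1? Yes.
Verdict: Invertible.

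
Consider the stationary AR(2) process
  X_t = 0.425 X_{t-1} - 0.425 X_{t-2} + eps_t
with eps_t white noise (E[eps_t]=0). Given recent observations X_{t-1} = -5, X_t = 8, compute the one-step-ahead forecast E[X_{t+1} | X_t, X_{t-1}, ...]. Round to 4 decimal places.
E[X_{t+1} \mid \mathcal F_t] = 5.5250

For an AR(p) model X_t = c + sum_i phi_i X_{t-i} + eps_t, the
one-step-ahead conditional mean is
  E[X_{t+1} | X_t, ...] = c + sum_i phi_i X_{t+1-i}.
Substitute known values:
  E[X_{t+1} | ...] = (0.425) * (8) + (-0.425) * (-5)
                   = 5.5250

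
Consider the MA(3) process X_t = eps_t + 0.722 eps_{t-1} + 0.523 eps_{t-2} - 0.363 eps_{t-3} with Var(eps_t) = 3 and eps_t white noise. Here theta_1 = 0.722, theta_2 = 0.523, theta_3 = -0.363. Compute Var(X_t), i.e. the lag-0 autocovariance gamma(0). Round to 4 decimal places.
\gamma(0) = 5.7797

For an MA(q) process X_t = eps_t + sum_i theta_i eps_{t-i} with
Var(eps_t) = sigma^2, the variance is
  gamma(0) = sigma^2 * (1 + sum_i theta_i^2).
  sum_i theta_i^2 = (0.722)^2 + (0.523)^2 + (-0.363)^2 = 0.521284 + 0.273529 + 0.131769 = 0.926582.
  gamma(0) = 3 * (1 + 0.926582) = 3 * 1.926582 = 5.779746, which rounds to 5.7797.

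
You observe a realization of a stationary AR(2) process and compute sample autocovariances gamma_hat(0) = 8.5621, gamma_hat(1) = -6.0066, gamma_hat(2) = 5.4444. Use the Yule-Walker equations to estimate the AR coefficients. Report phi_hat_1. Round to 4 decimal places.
\hat\phi_{1} = -0.5030

The Yule-Walker equations for an AR(p) process read, in matrix form,
  Gamma_p phi = r_p,   with   (Gamma_p)_{ij} = gamma(|i - j|),
                       (r_p)_i = gamma(i),   i,j = 1..p.
Substitute the sample gammas (Toeplitz matrix and right-hand side of size 2):
  Gamma_p = [[8.5621, -6.0066], [-6.0066, 8.5621]]
  r_p     = [-6.0066, 5.4444]
Written out:
  8.5621 phi_1 - 6.0066 phi_2 = -6.0066
  -6.0066 phi_1 + 8.5621 phi_2 = 5.4444
Solve by Cramer's rule:
  det = gamma(0)^2 - gamma(1)^2 = (8.5621)^2 - (-6.0066)^2 = 73.30955641 - 36.07924356 = 37.23031285
  phi_hat_1 = [gamma(1) gamma(0) - gamma(1) gamma(2)] / det = [(-6.0066)(8.5621) - (-6.0066)(5.4444)] / 37.23031285 = -18.72677682 / 37.23031285 = -0.503
  phi_hat_2 = [gamma(0) gamma(2) - gamma(1)^2] / det = [(8.5621)(5.4444) - (-6.0066)^2] / 37.23031285 = 10.53625368 / 37.23031285 = 0.283
So phi_hat = [-0.5030, 0.2830].
Therefore phi_hat_1 = -0.5030.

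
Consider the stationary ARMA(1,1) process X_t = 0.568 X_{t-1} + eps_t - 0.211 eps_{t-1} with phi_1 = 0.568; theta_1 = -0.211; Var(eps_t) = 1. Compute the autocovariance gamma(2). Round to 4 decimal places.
\gamma(2) = 0.2635

Multiply the model equation by X_{t-k} and take expectations. With theta_0 = psi_0 = 1 and psi_j the MA(infinity) weights, this gives
  gamma(k) - sum_i phi_i gamma(k-i) = c_k,
  c_k = sigma^2 * sum_{j=k..q} theta_j psi_{j-k}   (c_k = 0 for k > q),
using gamma(-m) = gamma(m).
psi-weights needed (psi_j = theta_j + sum_i phi_i psi_{j-i}):
  psi_1 = theta_1 + phi_1 = -0.211 + (0.568) = 0.357
Right-hand sides:
  c_0 = sigma^2 (1 + theta_1 psi_1) = 1 * (1 + (-0.211)(0.357)) = 1 * 0.924673 = 0.924673
  c_1 = sigma^2 theta_1 = 1 * (-0.211) = -0.211
  c_2 = 0
Equations for k = 0 and k = 1 (AR order 1):
  gamma(0) = phi_1 gamma(1) + c_0
  gamma(1) = phi_1 gamma(0) + c_1
Substituting the second into the first: gamma(0) (1 - phi_1^2) = c_0 + phi_1 c_1, so
  gamma(0) = (c_0 + phi_1 c_1) / (1 - phi_1^2) = (0.924673 + (0.568)(-0.211)) / (1 - (0.568)^2) = 0.804825 / 0.677376 = 1.188151.
  gamma(1) = phi_1 gamma(0) + c_1 = (0.568)(1.188151) + (-0.211) = 0.46387.
For k = 2 (> q): gamma(2) = phi_1 gamma(1) = (0.568)(0.46387) = 0.263478.
Therefore gamma(2) = 0.2635 (to 4 decimal places).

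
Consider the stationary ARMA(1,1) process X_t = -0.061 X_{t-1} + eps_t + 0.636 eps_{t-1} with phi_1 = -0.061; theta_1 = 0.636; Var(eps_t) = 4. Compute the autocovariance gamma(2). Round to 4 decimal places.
\gamma(2) = -0.1354

Multiply the model equation by X_{t-k} and take expectations. With theta_0 = psi_0 = 1 and psi_j the MA(infinity) weights, this gives
  gamma(k) - sum_i phi_i gamma(k-i) = c_k,
  c_k = sigma^2 * sum_{j=k..q} theta_j psi_{j-k}   (c_k = 0 for k > q),
using gamma(-m) = gamma(m).
psi-weights needed (psi_j = theta_j + sum_i phi_i psi_{j-i}):
  psi_1 = theta_1 + phi_1 = 0.636 + (-0.061) = 0.575
Right-hand sides:
  c_0 = sigma^2 (1 + theta_1 psi_1) = 4 * (1 + (0.636)(0.575)) = 4 * 1.3657 = 5.4628
  c_1 = sigma^2 theta_1 = 4 * (0.636) = 2.544
  c_2 = 0
Equations for k = 0 and k = 1 (AR order 1):
  gamma(0) = phi_1 gamma(1) + c_0
  gamma(1) = phi_1 gamma(0) + c_1
Substituting the second into the first: gamma(0) (1 - phi_1^2) = c_0 + phi_1 c_1, so
  gamma(0) = (c_0 + phi_1 c_1) / (1 - phi_1^2) = (5.4628 + (-0.061)(2.544)) / (1 - (-0.061)^2) = 5.307616 / 0.996279 = 5.327439.
  gamma(1) = phi_1 gamma(0) + c_1 = (-0.061)(5.327439) + (2.544) = 2.219026.
For k = 2 (> q): gamma(2) = phi_1 gamma(1) = (-0.061)(2.219026) = -0.135361.
Therefore gamma(2) = -0.1354 (to 4 decimal places).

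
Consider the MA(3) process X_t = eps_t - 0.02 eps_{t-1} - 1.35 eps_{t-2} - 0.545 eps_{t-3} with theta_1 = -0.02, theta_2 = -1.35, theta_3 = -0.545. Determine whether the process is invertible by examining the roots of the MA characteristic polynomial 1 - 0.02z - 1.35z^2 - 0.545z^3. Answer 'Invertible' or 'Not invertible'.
\text{Not invertible}

The MA(q) characteristic polynomial is P(z) = 1 - 0.02z - 1.35z^2 - 0.545z^3.
Invertibility requires all roots to lie outside the unit circle, i.e. |z| > 1 for every root.
Degree 3: look for a simple real root z0 first, then factor out (1 - z/z0) and solve the remaining quadratic.
Testing z0 = -2: P(-2) = 1 + (-0.02)(-2) + (-1.35)(-2)^2 + (-0.545)(-2)^3
  = 1 + (0.04) + (-5.4) + (4.36) = 0.  So z_0 = -2 is a root, |z_0| = 2.
Divide out the factor (1 + 0.5 z) = (1 - z/z0) (since 1/z0 = -0.5):
  P(z) = (1 + 0.5 z)(1 + (-0.52) z + (-1.09) z^2)
  [check: z-coef -0.52 - (-0.5) = -0.02; z^2-coef -1.09 - (-0.5)(-0.52) = -1.35; z^3-coef -(-0.5)(-1.09) = -0.545.]
Remaining roots from the quadratic factor 1 + (-0.52) z + (-1.09) z^2:
  Set 1 + (-0.52) z + (-1.09) z^2 = 0, i.e. a z^2 + b z + c = 0 with a = -1.09, b = -0.52, c = 1.
  Discriminant D = b^2 - 4ac = (-0.52)^2 - 4*(-1.09)*1 = 0.2704 - (-4.36) = 4.6304.
  D >= 0, so the roots are real: z = (-b +/- sqrt(D)) / (2a) = (0.52 +/- 2.151836) / (-2.18).
    z_1 = (0.52 + 2.151836) / (-2.18) = -1.2256,   |z_1| = 1.2256.
    z_2 = (0.52 - 2.151836) / (-2.18) = 0.7485,   |z_2| = 0.7485.
Moduli of all roots: 2.0000, 1.2256, 0.7485.
All moduli strictly greater than 1? No.
Verdict: Not invertible.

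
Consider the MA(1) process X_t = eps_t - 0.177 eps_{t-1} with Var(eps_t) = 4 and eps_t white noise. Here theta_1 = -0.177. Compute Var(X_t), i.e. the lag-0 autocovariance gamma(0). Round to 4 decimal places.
\gamma(0) = 4.1253

For an MA(q) process X_t = eps_t + sum_i theta_i eps_{t-i} with
Var(eps_t) = sigma^2, the variance is
  gamma(0) = sigma^2 * (1 + sum_i theta_i^2).
  sum_i theta_i^2 = (-0.177)^2 = 0.031329.
  gamma(0) = 4 * (1 + 0.031329) = 4 * 1.031329 = 4.125316, which rounds to 4.1253.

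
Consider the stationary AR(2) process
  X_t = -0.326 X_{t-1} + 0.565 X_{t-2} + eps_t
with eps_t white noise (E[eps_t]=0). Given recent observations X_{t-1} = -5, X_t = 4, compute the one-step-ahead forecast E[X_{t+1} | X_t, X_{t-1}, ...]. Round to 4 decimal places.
E[X_{t+1} \mid \mathcal F_t] = -4.1290

For an AR(p) model X_t = c + sum_i phi_i X_{t-i} + eps_t, the
one-step-ahead conditional mean is
  E[X_{t+1} | X_t, ...] = c + sum_i phi_i X_{t+1-i}.
Substitute known values:
  E[X_{t+1} | ...] = (-0.326) * (4) + (0.565) * (-5)
                   = -4.1290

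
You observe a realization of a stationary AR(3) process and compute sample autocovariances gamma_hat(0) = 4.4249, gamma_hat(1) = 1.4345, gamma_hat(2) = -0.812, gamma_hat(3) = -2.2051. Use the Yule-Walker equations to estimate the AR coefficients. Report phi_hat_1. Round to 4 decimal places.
\hat\phi_{1} = 0.3020

The Yule-Walker equations for an AR(p) process read, in matrix form,
  Gamma_p phi = r_p,   with   (Gamma_p)_{ij} = gamma(|i - j|),
                       (r_p)_i = gamma(i),   i,j = 1..p.
Substitute the sample gammas (Toeplitz matrix and right-hand side of size 3):
  Gamma_p = [[4.4249, 1.4345, -0.812], [1.4345, 4.4249, 1.4345], [-0.812, 1.4345, 4.4249]]
  r_p     = [1.4345, -0.812, -2.2051]
Written out (R1..R3):
  (R1) 4.4249 phi_1 + 1.4345 phi_2 - 0.812 phi_3 = 1.4345
  (R2) 1.4345 phi_1 + 4.4249 phi_2 + 1.4345 phi_3 = -0.812
  (R3) -0.812 phi_1 + 1.4345 phi_2 + 4.4249 phi_3 = -2.2051
Gaussian elimination:
  R2 <- R2 - (1.4345/4.4249) R1 = R2 - (0.324188) R1:  3.959852 phi_2 + 1.697741 phi_3 = -1.277048
  R3 <- R3 - (-0.812/4.4249) R1 = R3 - (-0.183507) R1:  1.697741 phi_2 + 4.275892 phi_3 = -1.941859
  R3 <- R3 - (1.697741/3.959852) R2 = R3 - (0.428738) R2:  3.548006 phi_3 = -1.39434
Back-substitution:
  phi_hat_3 = -1.39434 / 3.548006 = -0.392993
  phi_hat_2 = (-1.277048 - (1.697741)(-0.392993)) / 3.959852 = -0.154008
  phi_hat_1 = (1.4345 - (1.4345)(-0.154008) - (-0.812)(-0.392993)) / 4.4249 = 0.301999
So phi_hat = [0.3020, -0.1540, -0.3930].
Therefore phi_hat_1 = 0.3020.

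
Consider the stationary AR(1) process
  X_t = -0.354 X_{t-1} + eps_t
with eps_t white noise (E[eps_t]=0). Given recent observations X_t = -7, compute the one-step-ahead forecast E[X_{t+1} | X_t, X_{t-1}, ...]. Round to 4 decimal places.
E[X_{t+1} \mid \mathcal F_t] = 2.4780

For an AR(p) model X_t = c + sum_i phi_i X_{t-i} + eps_t, the
one-step-ahead conditional mean is
  E[X_{t+1} | X_t, ...] = c + sum_i phi_i X_{t+1-i}.
Substitute known values:
  E[X_{t+1} | ...] = (-0.354) * (-7)
                   = 2.4780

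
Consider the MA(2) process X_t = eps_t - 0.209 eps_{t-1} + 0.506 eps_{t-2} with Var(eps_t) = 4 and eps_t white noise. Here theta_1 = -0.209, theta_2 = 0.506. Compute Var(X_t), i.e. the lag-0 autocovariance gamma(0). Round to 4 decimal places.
\gamma(0) = 5.1989

For an MA(q) process X_t = eps_t + sum_i theta_i eps_{t-i} with
Var(eps_t) = sigma^2, the variance is
  gamma(0) = sigma^2 * (1 + sum_i theta_i^2).
  sum_i theta_i^2 = (-0.209)^2 + (0.506)^2 = 0.043681 + 0.256036 = 0.299717.
  gamma(0) = 4 * (1 + 0.299717) = 4 * 1.299717 = 5.198868, which rounds to 5.1989.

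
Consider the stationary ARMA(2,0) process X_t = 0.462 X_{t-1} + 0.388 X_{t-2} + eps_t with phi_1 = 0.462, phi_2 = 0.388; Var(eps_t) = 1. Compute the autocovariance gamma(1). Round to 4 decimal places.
\gamma(1) = 2.0661

Multiply the model equation by X_{t-k} and take expectations. With theta_0 = psi_0 = 1 and psi_j the MA(infinity) weights, this gives
  gamma(k) - sum_i phi_i gamma(k-i) = c_k,
  c_k = sigma^2 * sum_{j=k..q} theta_j psi_{j-k}   (c_k = 0 for k > q),
using gamma(-m) = gamma(m).
Pure AR (q = 0): c_0 = sigma^2 = 1, c_k = 0 for k >= 1.
Equations for k = 0, 1, 2 (AR order 2, c_2 = 0):
  (E0) gamma(0) = phi_1 gamma(1) + phi_2 gamma(2) + c_0
  (E1) gamma(1) = phi_1 gamma(0) + phi_2 gamma(1) + c_1
  (E2) gamma(2) = phi_1 gamma(1) + phi_2 gamma(0)
From (E1): gamma(1) = A gamma(0) + B with
  A = phi_1 / (1 - phi_2) = 0.462 / 0.612 = 0.754902,   B = c_1 / (1 - phi_2) = 0 / 0.612 = 0.
Insert (E2) into (E0): gamma(0) (1 - phi_2^2) = phi_1 (1 + phi_2) gamma(1) + c_0.
  phi_1 (1 + phi_2) = (0.462)(1.388) = 0.641256,   1 - phi_2^2 = 0.849456.
Replace gamma(1) by A gamma(0) + B and collect gamma(0):
  gamma(0) [0.849456 - (0.641256)(0.754902)] = c_0 = 1
  gamma(0) * 0.365371 = 1
  gamma(0) = 1 / 0.365371 = 2.736947.
  gamma(1) = A gamma(0) = (0.754902)(2.736947) = 2.066127.
Therefore gamma(1) = 2.0661 (to 4 decimal places).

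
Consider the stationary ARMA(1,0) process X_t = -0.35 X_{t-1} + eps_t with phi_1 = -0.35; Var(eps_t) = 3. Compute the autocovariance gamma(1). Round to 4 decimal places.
\gamma(1) = -1.1966

Multiply the model equation by X_{t-k} and take expectations. With theta_0 = psi_0 = 1 and psi_j the MA(infinity) weights, this gives
  gamma(k) - sum_i phi_i gamma(k-i) = c_k,
  c_k = sigma^2 * sum_{j=k..q} theta_j psi_{j-k}   (c_k = 0 for k > q),
using gamma(-m) = gamma(m).
Pure AR (q = 0): c_0 = sigma^2 = 3, c_k = 0 for k >= 1.
Equations for k = 0 and k = 1 (AR order 1):
  gamma(0) = phi_1 gamma(1) + c_0
  gamma(1) = phi_1 gamma(0) + c_1
Substituting the second into the first: gamma(0) (1 - phi_1^2) = c_0 + phi_1 c_1, so
  gamma(0) = c_0 / (1 - phi_1^2) = 3 / (1 - (-0.35)^2) = 3 / 0.8775 = 3.418803.
  gamma(1) = phi_1 gamma(0) = (-0.35)(3.418803) = -1.196581.
Therefore gamma(1) = -1.1966 (to 4 decimal places).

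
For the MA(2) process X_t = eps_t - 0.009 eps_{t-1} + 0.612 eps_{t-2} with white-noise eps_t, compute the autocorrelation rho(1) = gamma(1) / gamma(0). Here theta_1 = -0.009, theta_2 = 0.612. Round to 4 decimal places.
\rho(1) = -0.0106

For an MA(q) process with theta_0 = 1, the autocovariance is
  gamma(k) = sigma^2 * sum_{i=0..q-k} theta_i * theta_{i+k},
and rho(k) = gamma(k) / gamma(0). Sigma^2 cancels.
  numerator   = (1)*(-0.009) + (-0.009)*(0.612) = -0.014508.
  denominator = (1)^2 + (-0.009)^2 + (0.612)^2 = 1.374625.
  rho(1) = -0.014508 / 1.374625 = -0.0106.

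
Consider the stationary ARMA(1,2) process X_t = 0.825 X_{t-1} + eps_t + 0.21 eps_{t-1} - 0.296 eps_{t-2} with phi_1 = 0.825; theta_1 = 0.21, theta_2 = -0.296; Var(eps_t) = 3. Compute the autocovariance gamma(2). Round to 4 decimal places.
\gamma(2) = 5.0925

Multiply the model equation by X_{t-k} and take expectations. With theta_0 = psi_0 = 1 and psi_j the MA(infinity) weights, this gives
  gamma(k) - sum_i phi_i gamma(k-i) = c_k,
  c_k = sigma^2 * sum_{j=k..q} theta_j psi_{j-k}   (c_k = 0 for k > q),
using gamma(-m) = gamma(m).
psi-weights needed (psi_j = theta_j + sum_i phi_i psi_{j-i}):
  psi_1 = theta_1 + phi_1 = 0.21 + (0.825) = 1.035
  psi_2 = theta_2 + phi_1 psi_1 = -0.296 + (0.825)(1.035) = 0.557875
Right-hand sides:
  c_0 = sigma^2 (1 + theta_1 psi_1 + theta_2 psi_2) = 3 * (1 + (0.21)(1.035) + (-0.296)(0.557875)) = 3 * 1.052219 = 3.156657
  c_1 = sigma^2 (theta_1 + theta_2 psi_1) = 3 * (0.21 + (-0.296)(1.035)) = -0.28908
  c_2 = sigma^2 theta_2 = 3 * (-0.296) = -0.888
Equations for k = 0 and k = 1 (AR order 1):
  gamma(0) = phi_1 gamma(1) + c_0
  gamma(1) = phi_1 gamma(0) + c_1
Substituting the second into the first: gamma(0) (1 - phi_1^2) = c_0 + phi_1 c_1, so
  gamma(0) = (c_0 + phi_1 c_1) / (1 - phi_1^2) = (3.156657 + (0.825)(-0.28908)) / (1 - (0.825)^2) = 2.918166 / 0.319375 = 9.137115.
  gamma(1) = phi_1 gamma(0) + c_1 = (0.825)(9.137115) + (-0.28908) = 7.24904.
For k = 2: gamma(2) = phi_1 gamma(1) + c_2
  = (0.825)(7.24904) + (-0.888) = 5.092458.
Therefore gamma(2) = 5.0925 (to 4 decimal places).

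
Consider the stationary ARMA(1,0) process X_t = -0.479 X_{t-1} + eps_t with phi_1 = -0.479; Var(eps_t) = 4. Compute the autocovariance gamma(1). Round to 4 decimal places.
\gamma(1) = -2.4865

Multiply the model equation by X_{t-k} and take expectations. With theta_0 = psi_0 = 1 and psi_j the MA(infinity) weights, this gives
  gamma(k) - sum_i phi_i gamma(k-i) = c_k,
  c_k = sigma^2 * sum_{j=k..q} theta_j psi_{j-k}   (c_k = 0 for k > q),
using gamma(-m) = gamma(m).
Pure AR (q = 0): c_0 = sigma^2 = 4, c_k = 0 for k >= 1.
Equations for k = 0 and k = 1 (AR order 1):
  gamma(0) = phi_1 gamma(1) + c_0
  gamma(1) = phi_1 gamma(0) + c_1
Substituting the second into the first: gamma(0) (1 - phi_1^2) = c_0 + phi_1 c_1, so
  gamma(0) = c_0 / (1 - phi_1^2) = 4 / (1 - (-0.479)^2) = 4 / 0.770559 = 5.191037.
  gamma(1) = phi_1 gamma(0) = (-0.479)(5.191037) = -2.486507.
Therefore gamma(1) = -2.4865 (to 4 decimal places).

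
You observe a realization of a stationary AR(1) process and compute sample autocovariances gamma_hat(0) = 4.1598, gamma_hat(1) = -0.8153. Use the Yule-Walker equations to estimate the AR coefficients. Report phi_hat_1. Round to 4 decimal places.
\hat\phi_{1} = -0.1960

The Yule-Walker equations for an AR(p) process read, in matrix form,
  Gamma_p phi = r_p,   with   (Gamma_p)_{ij} = gamma(|i - j|),
                       (r_p)_i = gamma(i),   i,j = 1..p.
Substitute the sample gammas (Toeplitz matrix and right-hand side of size 1):
  Gamma_p = [[4.1598]]
  r_p     = [-0.8153]
With p = 1 this is the single equation gamma(0) phi_1 = gamma(1):
  phi_hat_1 = gamma(1) / gamma(0) = -0.8153 / 4.1598 = -0.1960.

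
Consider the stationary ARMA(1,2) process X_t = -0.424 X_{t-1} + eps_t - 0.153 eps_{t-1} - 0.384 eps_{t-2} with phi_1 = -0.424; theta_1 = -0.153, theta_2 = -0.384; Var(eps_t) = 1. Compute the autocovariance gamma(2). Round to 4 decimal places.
\gamma(2) = -0.1692

Multiply the model equation by X_{t-k} and take expectations. With theta_0 = psi_0 = 1 and psi_j the MA(infinity) weights, this gives
  gamma(k) - sum_i phi_i gamma(k-i) = c_k,
  c_k = sigma^2 * sum_{j=k..q} theta_j psi_{j-k}   (c_k = 0 for k > q),
using gamma(-m) = gamma(m).
psi-weights needed (psi_j = theta_j + sum_i phi_i psi_{j-i}):
  psi_1 = theta_1 + phi_1 = -0.153 + (-0.424) = -0.577
  psi_2 = theta_2 + phi_1 psi_1 = -0.384 + (-0.424)(-0.577) = -0.139352
Right-hand sides:
  c_0 = sigma^2 (1 + theta_1 psi_1 + theta_2 psi_2) = 1 * (1 + (-0.153)(-0.577) + (-0.384)(-0.139352)) = 1 * 1.141792 = 1.141792
  c_1 = sigma^2 (theta_1 + theta_2 psi_1) = 1 * (-0.153 + (-0.384)(-0.577)) = 0.068568
  c_2 = sigma^2 theta_2 = 1 * (-0.384) = -0.384
Equations for k = 0 and k = 1 (AR order 1):
  gamma(0) = phi_1 gamma(1) + c_0
  gamma(1) = phi_1 gamma(0) + c_1
Substituting the second into the first: gamma(0) (1 - phi_1^2) = c_0 + phi_1 c_1, so
  gamma(0) = (c_0 + phi_1 c_1) / (1 - phi_1^2) = (1.141792 + (-0.424)(0.068568)) / (1 - (-0.424)^2) = 1.112719 / 0.820224 = 1.356604.
  gamma(1) = phi_1 gamma(0) + c_1 = (-0.424)(1.356604) + (0.068568) = -0.506632.
For k = 2: gamma(2) = phi_1 gamma(1) + c_2
  = (-0.424)(-0.506632) + (-0.384) = -0.169188.
Therefore gamma(2) = -0.1692 (to 4 decimal places).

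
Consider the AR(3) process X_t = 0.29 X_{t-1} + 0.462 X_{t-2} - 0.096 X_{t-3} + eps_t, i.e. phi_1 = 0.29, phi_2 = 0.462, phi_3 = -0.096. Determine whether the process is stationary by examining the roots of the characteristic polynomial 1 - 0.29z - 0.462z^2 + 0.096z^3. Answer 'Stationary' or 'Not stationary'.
\text{Stationary}

The AR(p) characteristic polynomial is P(z) = 1 - 0.29z - 0.462z^2 + 0.096z^3.
Stationarity requires all roots to lie outside the unit circle, i.e. |z| > 1 for every root.
Degree 3: look for a simple real root z0 first, then factor out (1 - z/z0) and solve the remaining quadratic.
Testing z0 = 5: P(5) = 1 + (-0.29)(5) + (-0.462)(5)^2 + (0.096)(5)^3
  = 1 + (-1.45) + (-11.55) + (12) = 0.  So z_0 = 5 is a root, |z_0| = 5.
Divide out the factor (1 - 0.2 z) = (1 - z/z0) (since 1/z0 = 0.2):
  P(z) = (1 - 0.2 z)(1 + (-0.09) z + (-0.48) z^2)
  [check: z-coef -0.09 - (0.2) = -0.29; z^2-coef -0.48 - (0.2)(-0.09) = -0.462; z^3-coef -(0.2)(-0.48) = 0.096.]
Remaining roots from the quadratic factor 1 + (-0.09) z + (-0.48) z^2:
  Set 1 + (-0.09) z + (-0.48) z^2 = 0, i.e. a z^2 + b z + c = 0 with a = -0.48, b = -0.09, c = 1.
  Discriminant D = b^2 - 4ac = (-0.09)^2 - 4*(-0.48)*1 = 0.0081 - (-1.92) = 1.9281.
  D >= 0, so the roots are real: z = (-b +/- sqrt(D)) / (2a) = (0.09 +/- 1.38856) / (-0.96).
    z_1 = (0.09 + 1.38856) / (-0.96) = -1.5402,   |z_1| = 1.5402.
    z_2 = (0.09 - 1.38856) / (-0.96) = 1.3527,   |z_2| = 1.3527.
Moduli of all roots: 5.0000, 1.5402, 1.3527.
All moduli strictly greater than 1? Yes.
Verdict: Stationary.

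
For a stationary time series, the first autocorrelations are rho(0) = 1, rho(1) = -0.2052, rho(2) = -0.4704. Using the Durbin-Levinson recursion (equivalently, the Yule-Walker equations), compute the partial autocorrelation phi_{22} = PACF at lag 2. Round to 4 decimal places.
\phi_{22} = -0.5350

The PACF at lag k is phi_{kk}, the last component of the solution
to the Yule-Walker system G_k phi = r_k where
  (G_k)_{ij} = rho(|i - j|), (r_k)_i = rho(i), i,j = 1..k.
Equivalently, Durbin-Levinson gives phi_{kk} iteratively:
  phi_{11} = rho(1)
  phi_{kk} = [rho(k) - sum_{j=1..k-1} phi_{k-1,j} rho(k-j)]
            / [1 - sum_{j=1..k-1} phi_{k-1,j} rho(j)],
  phi_{k,j} = phi_{k-1,j} - phi_{kk} phi_{k-1,k-j},  j = 1..k-1.
Step k = 1:
  phi_11 = rho(1) = -0.2052.
Step k = 2:
  phi_22 = [rho(2) - phi_11 rho(1)] / [1 - phi_11 rho(1)] = [-0.4704 - (-0.2052)(-0.2052)] / [1 - (-0.2052)(-0.2052)]
         = -0.51250704 / 0.95789296 = -0.535.
Therefore phi_{22} = -0.5350.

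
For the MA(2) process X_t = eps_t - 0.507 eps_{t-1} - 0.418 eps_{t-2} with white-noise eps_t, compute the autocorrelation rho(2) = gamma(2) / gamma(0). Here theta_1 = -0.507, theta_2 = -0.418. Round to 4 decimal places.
\rho(2) = -0.2919

For an MA(q) process with theta_0 = 1, the autocovariance is
  gamma(k) = sigma^2 * sum_{i=0..q-k} theta_i * theta_{i+k},
and rho(k) = gamma(k) / gamma(0). Sigma^2 cancels.
  numerator   = (1)*(-0.418) = -0.418.
  denominator = (1)^2 + (-0.507)^2 + (-0.418)^2 = 1.431773.
  rho(2) = -0.418 / 1.431773 = -0.2919.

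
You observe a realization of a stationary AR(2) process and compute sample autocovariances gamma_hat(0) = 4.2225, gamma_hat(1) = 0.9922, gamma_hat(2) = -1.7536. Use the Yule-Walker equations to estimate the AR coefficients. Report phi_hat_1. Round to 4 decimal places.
\hat\phi_{1} = 0.3520

The Yule-Walker equations for an AR(p) process read, in matrix form,
  Gamma_p phi = r_p,   with   (Gamma_p)_{ij} = gamma(|i - j|),
                       (r_p)_i = gamma(i),   i,j = 1..p.
Substitute the sample gammas (Toeplitz matrix and right-hand side of size 2):
  Gamma_p = [[4.2225, 0.9922], [0.9922, 4.2225]]
  r_p     = [0.9922, -1.7536]
Written out:
  4.2225 phi_1 + 0.9922 phi_2 = 0.9922
  0.9922 phi_1 + 4.2225 phi_2 = -1.7536
Solve by Cramer's rule:
  det = gamma(0)^2 - gamma(1)^2 = (4.2225)^2 - (0.9922)^2 = 17.82950625 - 0.98446084 = 16.84504541
  phi_hat_1 = [gamma(1) gamma(0) - gamma(1) gamma(2)] / det = [(0.9922)(4.2225) - (0.9922)(-1.7536)] / 16.84504541 = 5.92948642 / 16.84504541 = 0.352
  phi_hat_2 = [gamma(0) gamma(2) - gamma(1)^2] / det = [(4.2225)(-1.7536) - (0.9922)^2] / 16.84504541 = -8.38903684 / 16.84504541 = -0.498
So phi_hat = [0.3520, -0.4980].
Therefore phi_hat_1 = 0.3520.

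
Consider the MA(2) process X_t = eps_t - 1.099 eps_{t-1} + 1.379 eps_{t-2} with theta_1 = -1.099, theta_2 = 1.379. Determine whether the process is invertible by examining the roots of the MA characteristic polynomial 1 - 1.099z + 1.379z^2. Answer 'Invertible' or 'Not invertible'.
\text{Not invertible}

The MA(q) characteristic polynomial is P(z) = 1 - 1.099z + 1.379z^2.
Invertibility requires all roots to lie outside the unit circle, i.e. |z| > 1 for every root.
Set 1 + (-1.099) z + (1.379) z^2 = 0, i.e. a z^2 + b z + c = 0 with a = 1.379, b = -1.099, c = 1.
Discriminant D = b^2 - 4ac = (-1.099)^2 - 4*(1.379)*1 = 1.207801 - (5.516) = -4.308199.
D < 0, so the roots are the complex-conjugate pair z = (-b +/- i sqrt(-D)) / (2a) = 0.3985 +/- 0.7526i.
For a conjugate pair |z|^2 = z * conj(z) = (product of roots) = c/a = 1/(1.379) = 0.725163, so |z| = sqrt(0.725163) = 0.8516 for both roots.
Moduli of all roots: 0.8516, 0.8516.
All moduli strictly greater than 1? No.
Verdict: Not invertible.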